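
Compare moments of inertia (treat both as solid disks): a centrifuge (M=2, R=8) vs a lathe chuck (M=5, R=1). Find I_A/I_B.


Given: M1=2 kg, R1=8 m, M2=5 kg, R2=1 m
For a disk: I = (1/2)*M*R^2, so I_A/I_B = (M1*R1^2)/(M2*R2^2)
M1*R1^2 = 2*64 = 128
M2*R2^2 = 5*1 = 5
I_A/I_B = 128/5 = 128/5

128/5


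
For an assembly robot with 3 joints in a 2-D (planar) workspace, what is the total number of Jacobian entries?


Given: task space dimension = 2, joints = 3
Jacobian is a 2 x 3 matrix
Total entries = rows * columns
Total = 2 * 3
Total = 6

6


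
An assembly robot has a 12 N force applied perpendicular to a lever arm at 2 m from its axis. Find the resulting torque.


Given: F = 12 N, r = 2 m, angle = 90 deg (perpendicular)
Using tau = F * r * sin(90)
sin(90) = 1
tau = 12 * 2 * 1
tau = 24 Nm

24 Nm


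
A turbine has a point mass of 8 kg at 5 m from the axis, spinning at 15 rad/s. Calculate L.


Given: m = 8 kg, r = 5 m, omega = 15 rad/s
For a point mass: I = m*r^2
I = 8*5^2 = 8*25 = 200
L = I*omega = 200*15
L = 3000 kg*m^2/s

3000 kg*m^2/s


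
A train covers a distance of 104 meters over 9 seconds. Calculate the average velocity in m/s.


Given: distance d = 104 m, time t = 9 s
Using v = d / t
v = 104 / 9
v = 104/9 m/s

104/9 m/s


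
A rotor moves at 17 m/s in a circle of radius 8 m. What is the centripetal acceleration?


Given: v = 17 m/s, r = 8 m
Using a_c = v^2 / r
a_c = 17^2 / 8
a_c = 289 / 8
a_c = 289/8 m/s^2

289/8 m/s^2


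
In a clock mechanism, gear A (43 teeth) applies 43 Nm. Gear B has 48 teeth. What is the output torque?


Given: N1 = 43, N2 = 48, T1 = 43 Nm
Using T2/T1 = N2/N1
T2 = T1 * N2 / N1
T2 = 43 * 48 / 43
T2 = 2064 / 43
T2 = 48 Nm

48 Nm


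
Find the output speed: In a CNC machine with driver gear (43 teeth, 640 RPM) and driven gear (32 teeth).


Given: N1 = 43 teeth, w1 = 640 RPM, N2 = 32 teeth
Using N1*w1 = N2*w2
w2 = N1*w1 / N2
w2 = 43*640 / 32
w2 = 27520 / 32
w2 = 860 RPM

860 RPM


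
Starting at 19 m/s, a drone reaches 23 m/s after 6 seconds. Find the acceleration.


Given: initial velocity v0 = 19 m/s, final velocity v = 23 m/s, time t = 6 s
Using a = (v - v0) / t
a = (23 - 19) / 6
a = 4 / 6
a = 2/3 m/s^2

2/3 m/s^2


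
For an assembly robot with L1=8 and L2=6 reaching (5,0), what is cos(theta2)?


Given: L1 = 8, L2 = 6, target (x, y) = (5, 0)
Using cos(theta2) = (x^2 + y^2 - L1^2 - L2^2) / (2*L1*L2)
x^2 + y^2 = 5^2 + 0 = 25
L1^2 + L2^2 = 64 + 36 = 100
Numerator = 25 - 100 = -75
Denominator = 2*8*6 = 96
cos(theta2) = -75/96 = -25/32

-25/32


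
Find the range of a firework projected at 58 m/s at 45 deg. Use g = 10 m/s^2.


Given: v0 = 58 m/s, theta = 45 deg, g = 10 m/s^2
sin(2*45) = sin(90) = 1
Using R = v0^2 * sin(2*theta) / g
R = 58^2 * 1 / 10
R = 3364 / 10
R = 1682/5 m

1682/5 m


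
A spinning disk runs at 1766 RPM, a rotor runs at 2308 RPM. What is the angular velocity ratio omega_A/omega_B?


Given: RPM_A = 1766, RPM_B = 2308
omega = 2*pi*RPM/60, so omega_A/omega_B = RPM_A / RPM_B
omega_A/omega_B = 1766 / 2308
omega_A/omega_B = 883/1154

883/1154


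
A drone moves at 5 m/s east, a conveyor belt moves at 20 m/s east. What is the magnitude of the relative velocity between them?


Given: v_A = 5 m/s east, v_B = 20 m/s east
Both move in the same direction; relative speed = |v_A - v_B|
|5 - 20| = |-15|
= 15 m/s

15 m/s


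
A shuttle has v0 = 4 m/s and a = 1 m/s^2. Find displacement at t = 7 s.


Given: v0 = 4 m/s, a = 1 m/s^2, t = 7 s
Using s = v0*t + (1/2)*a*t^2
s = 4*7 + (1/2)*1*7^2
s = 28 + (1/2)*49
s = 28 + 49/2
s = 105/2

105/2 m


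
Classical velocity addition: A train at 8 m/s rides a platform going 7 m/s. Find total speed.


Given: object velocity = 8 m/s, platform velocity = 7 m/s (same direction)
Using classical velocity addition: v_total = v_object + v_platform
v_total = 8 + 7
v_total = 15 m/s

15 m/s


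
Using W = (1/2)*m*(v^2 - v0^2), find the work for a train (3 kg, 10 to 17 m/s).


Given: m = 3 kg, v0 = 10 m/s, v = 17 m/s
Using W = (1/2)*m*(v^2 - v0^2)
v^2 = 17^2 = 289
v0^2 = 10^2 = 100
v^2 - v0^2 = 289 - 100 = 189
W = (1/2)*3*189 = 567/2 J

567/2 J


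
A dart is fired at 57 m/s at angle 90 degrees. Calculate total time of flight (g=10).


Given: v0 = 57 m/s, theta = 90 deg, g = 10 m/s^2
sin(90) = 1
Using T = 2*v0*sin(theta) / g
T = 2*57*1 / 10
T = 114 / 10
T = 57/5 s

57/5 s


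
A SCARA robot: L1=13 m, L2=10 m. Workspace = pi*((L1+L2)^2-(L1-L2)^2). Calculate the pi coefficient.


Given: L1 = 13, L2 = 10
(L1+L2)^2 = (23)^2 = 529
(L1-L2)^2 = (3)^2 = 9
Difference = 529 - 9 = 520
This equals 4*L1*L2 = 4*13*10 = 520
Workspace area = 520*pi

520


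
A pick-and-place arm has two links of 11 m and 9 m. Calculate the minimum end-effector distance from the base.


Given: L1 = 11 m, L2 = 9 m
For a 2-link planar arm, min reach = |L1 - L2| (second link folded back)
Min reach = |11 - 9|
Min reach = 2 m

2 m


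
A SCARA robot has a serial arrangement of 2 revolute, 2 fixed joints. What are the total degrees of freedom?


Given: serial robot with 2 revolute, 2 fixed joints
DOF contribution per joint type: revolute=1, prismatic=1, spherical=3, fixed=0
DOF = 2*1 + 2*0
DOF = 2

2


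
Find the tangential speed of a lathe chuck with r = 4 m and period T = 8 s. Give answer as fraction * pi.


Given: radius r = 4 m, period T = 8 s
Using v = 2*pi*r / T
v = 2*pi*4 / 8
v = 8*pi / 8
v = 1*pi m/s

1*pi m/s


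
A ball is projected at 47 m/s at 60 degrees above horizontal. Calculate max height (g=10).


Given: v0 = 47 m/s, theta = 60 deg, g = 10 m/s^2
sin^2(60) = 3/4
Using H = v0^2 * sin^2(theta) / (2*g)
H = 47^2 * 3/4 / (2*10)
H = 2209 * 3/4 / 20
H = 6627/4 / 20
H = 6627/80 m

6627/80 m


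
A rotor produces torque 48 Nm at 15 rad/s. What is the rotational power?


Given: tau = 48 Nm, omega = 15 rad/s
Using P = tau * omega
P = 48 * 15
P = 720 W

720 W


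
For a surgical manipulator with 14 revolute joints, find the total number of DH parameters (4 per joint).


Given: 14 joints, 4 DH parameters per joint (d, theta, a, alpha)
Total DH parameters = number_of_joints * 4
Total = 14 * 4
Total = 56

56


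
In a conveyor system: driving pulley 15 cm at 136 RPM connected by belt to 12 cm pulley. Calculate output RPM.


Given: D1 = 15 cm, w1 = 136 RPM, D2 = 12 cm
Using D1*w1 = D2*w2
w2 = D1*w1 / D2
w2 = 15*136 / 12
w2 = 2040 / 12
w2 = 170 RPM

170 RPM


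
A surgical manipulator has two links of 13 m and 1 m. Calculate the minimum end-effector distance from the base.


Given: L1 = 13 m, L2 = 1 m
For a 2-link planar arm, min reach = |L1 - L2| (second link folded back)
Min reach = |13 - 1|
Min reach = 12 m

12 m


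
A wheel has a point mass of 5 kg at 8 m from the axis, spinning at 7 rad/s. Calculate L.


Given: m = 5 kg, r = 8 m, omega = 7 rad/s
For a point mass: I = m*r^2
I = 5*8^2 = 5*64 = 320
L = I*omega = 320*7
L = 2240 kg*m^2/s

2240 kg*m^2/s


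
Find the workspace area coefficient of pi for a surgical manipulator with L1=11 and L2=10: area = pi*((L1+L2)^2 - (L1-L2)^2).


Given: L1 = 11, L2 = 10
(L1+L2)^2 = (21)^2 = 441
(L1-L2)^2 = (1)^2 = 1
Difference = 441 - 1 = 440
This equals 4*L1*L2 = 4*11*10 = 440
Workspace area = 440*pi

440


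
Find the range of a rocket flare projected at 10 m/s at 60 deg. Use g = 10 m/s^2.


Given: v0 = 10 m/s, theta = 60 deg, g = 10 m/s^2
sin(2*60) = sin(120) = sqrt(3)/2
Using R = v0^2 * sin(2*theta) / g
R = 10^2 * (sqrt(3)/2) / 10
R = 100 * sqrt(3) / 20
R = 5*sqrt(3) m

5*sqrt(3) m


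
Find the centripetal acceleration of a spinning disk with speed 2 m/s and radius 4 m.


Given: v = 2 m/s, r = 4 m
Using a_c = v^2 / r
a_c = 2^2 / 4
a_c = 4 / 4
a_c = 1 m/s^2

1 m/s^2


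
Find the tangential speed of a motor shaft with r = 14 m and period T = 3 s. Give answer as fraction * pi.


Given: radius r = 14 m, period T = 3 s
Using v = 2*pi*r / T
v = 2*pi*14 / 3
v = 28*pi / 3
v = 28/3*pi m/s

28/3*pi m/s


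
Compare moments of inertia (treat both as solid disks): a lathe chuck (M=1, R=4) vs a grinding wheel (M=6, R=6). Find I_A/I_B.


Given: M1=1 kg, R1=4 m, M2=6 kg, R2=6 m
For a disk: I = (1/2)*M*R^2, so I_A/I_B = (M1*R1^2)/(M2*R2^2)
M1*R1^2 = 1*16 = 16
M2*R2^2 = 6*36 = 216
I_A/I_B = 16/216 = 2/27

2/27


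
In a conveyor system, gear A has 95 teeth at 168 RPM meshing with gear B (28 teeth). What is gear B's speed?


Given: N1 = 95 teeth, w1 = 168 RPM, N2 = 28 teeth
Using N1*w1 = N2*w2
w2 = N1*w1 / N2
w2 = 95*168 / 28
w2 = 15960 / 28
w2 = 570 RPM

570 RPM


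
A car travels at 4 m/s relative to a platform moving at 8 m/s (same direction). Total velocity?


Given: object velocity = 4 m/s, platform velocity = 8 m/s (same direction)
Using classical velocity addition: v_total = v_object + v_platform
v_total = 4 + 8
v_total = 12 m/s

12 m/s


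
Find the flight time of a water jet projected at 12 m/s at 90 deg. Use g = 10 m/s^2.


Given: v0 = 12 m/s, theta = 90 deg, g = 10 m/s^2
sin(90) = 1
Using T = 2*v0*sin(theta) / g
T = 2*12*1 / 10
T = 24 / 10
T = 12/5 s

12/5 s


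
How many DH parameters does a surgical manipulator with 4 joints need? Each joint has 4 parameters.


Given: 4 joints, 4 DH parameters per joint (d, theta, a, alpha)
Total DH parameters = number_of_joints * 4
Total = 4 * 4
Total = 16

16


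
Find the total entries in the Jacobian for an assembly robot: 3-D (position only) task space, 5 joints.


Given: task space dimension = 3, joints = 5
Jacobian is a 3 x 5 matrix
Total entries = rows * columns
Total = 3 * 5
Total = 15

15


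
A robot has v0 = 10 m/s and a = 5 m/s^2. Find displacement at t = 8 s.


Given: v0 = 10 m/s, a = 5 m/s^2, t = 8 s
Using s = v0*t + (1/2)*a*t^2
s = 10*8 + (1/2)*5*8^2
s = 80 + (1/2)*320
s = 80 + 160
s = 240

240 m


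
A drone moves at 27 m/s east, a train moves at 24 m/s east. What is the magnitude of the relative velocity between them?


Given: v_A = 27 m/s east, v_B = 24 m/s east
Both move in the same direction; relative speed = |v_A - v_B|
|27 - 24| = |3|
= 3 m/s

3 m/s


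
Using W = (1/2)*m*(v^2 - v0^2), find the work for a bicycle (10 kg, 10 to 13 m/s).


Given: m = 10 kg, v0 = 10 m/s, v = 13 m/s
Using W = (1/2)*m*(v^2 - v0^2)
v^2 = 13^2 = 169
v0^2 = 10^2 = 100
v^2 - v0^2 = 169 - 100 = 69
W = (1/2)*10*69 = 345 J

345 J


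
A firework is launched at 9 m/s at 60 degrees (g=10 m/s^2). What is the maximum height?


Given: v0 = 9 m/s, theta = 60 deg, g = 10 m/s^2
sin^2(60) = 3/4
Using H = v0^2 * sin^2(theta) / (2*g)
H = 9^2 * 3/4 / (2*10)
H = 81 * 3/4 / 20
H = 243/4 / 20
H = 243/80 m

243/80 m


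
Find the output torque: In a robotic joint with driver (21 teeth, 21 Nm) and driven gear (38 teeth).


Given: N1 = 21, N2 = 38, T1 = 21 Nm
Using T2/T1 = N2/N1
T2 = T1 * N2 / N1
T2 = 21 * 38 / 21
T2 = 798 / 21
T2 = 38 Nm

38 Nm


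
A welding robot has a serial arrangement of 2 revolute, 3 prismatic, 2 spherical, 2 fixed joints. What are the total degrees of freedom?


Given: serial robot with 2 revolute, 3 prismatic, 2 spherical, 2 fixed joints
DOF contribution per joint type: revolute=1, prismatic=1, spherical=3, fixed=0
DOF = 2*1 + 3*1 + 2*3 + 2*0
DOF = 11

11


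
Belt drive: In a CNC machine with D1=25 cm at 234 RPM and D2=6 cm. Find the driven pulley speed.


Given: D1 = 25 cm, w1 = 234 RPM, D2 = 6 cm
Using D1*w1 = D2*w2
w2 = D1*w1 / D2
w2 = 25*234 / 6
w2 = 5850 / 6
w2 = 975 RPM

975 RPM


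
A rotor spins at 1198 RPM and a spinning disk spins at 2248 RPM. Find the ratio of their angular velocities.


Given: RPM_A = 1198, RPM_B = 2248
omega = 2*pi*RPM/60, so omega_A/omega_B = RPM_A / RPM_B
omega_A/omega_B = 1198 / 2248
omega_A/omega_B = 599/1124

599/1124


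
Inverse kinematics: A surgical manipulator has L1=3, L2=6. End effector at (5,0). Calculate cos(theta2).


Given: L1 = 3, L2 = 6, target (x, y) = (5, 0)
Using cos(theta2) = (x^2 + y^2 - L1^2 - L2^2) / (2*L1*L2)
x^2 + y^2 = 5^2 + 0 = 25
L1^2 + L2^2 = 9 + 36 = 45
Numerator = 25 - 45 = -20
Denominator = 2*3*6 = 36
cos(theta2) = -20/36 = -5/9

-5/9


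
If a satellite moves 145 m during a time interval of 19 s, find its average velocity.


Given: distance d = 145 m, time t = 19 s
Using v = d / t
v = 145 / 19
v = 145/19 m/s

145/19 m/s


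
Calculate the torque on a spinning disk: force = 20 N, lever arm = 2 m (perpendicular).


Given: F = 20 N, r = 2 m, angle = 90 deg (perpendicular)
Using tau = F * r * sin(90)
sin(90) = 1
tau = 20 * 2 * 1
tau = 40 Nm

40 Nm


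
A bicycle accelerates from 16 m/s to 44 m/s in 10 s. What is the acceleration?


Given: initial velocity v0 = 16 m/s, final velocity v = 44 m/s, time t = 10 s
Using a = (v - v0) / t
a = (44 - 16) / 10
a = 28 / 10
a = 14/5 m/s^2

14/5 m/s^2


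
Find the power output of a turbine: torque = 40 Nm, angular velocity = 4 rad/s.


Given: tau = 40 Nm, omega = 4 rad/s
Using P = tau * omega
P = 40 * 4
P = 160 W

160 W


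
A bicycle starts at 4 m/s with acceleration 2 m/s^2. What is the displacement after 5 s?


Given: v0 = 4 m/s, a = 2 m/s^2, t = 5 s
Using s = v0*t + (1/2)*a*t^2
s = 4*5 + (1/2)*2*5^2
s = 20 + (1/2)*50
s = 20 + 25
s = 45

45 m


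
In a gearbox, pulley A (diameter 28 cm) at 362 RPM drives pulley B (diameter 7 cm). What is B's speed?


Given: D1 = 28 cm, w1 = 362 RPM, D2 = 7 cm
Using D1*w1 = D2*w2
w2 = D1*w1 / D2
w2 = 28*362 / 7
w2 = 10136 / 7
w2 = 1448 RPM

1448 RPM


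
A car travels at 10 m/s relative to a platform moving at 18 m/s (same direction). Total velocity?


Given: object velocity = 10 m/s, platform velocity = 18 m/s (same direction)
Using classical velocity addition: v_total = v_object + v_platform
v_total = 10 + 18
v_total = 28 m/s

28 m/s


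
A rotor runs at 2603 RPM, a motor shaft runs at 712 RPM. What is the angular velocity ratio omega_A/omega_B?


Given: RPM_A = 2603, RPM_B = 712
omega = 2*pi*RPM/60, so omega_A/omega_B = RPM_A / RPM_B
omega_A/omega_B = 2603 / 712
omega_A/omega_B = 2603/712

2603/712


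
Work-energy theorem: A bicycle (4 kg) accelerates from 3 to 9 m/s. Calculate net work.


Given: m = 4 kg, v0 = 3 m/s, v = 9 m/s
Using W = (1/2)*m*(v^2 - v0^2)
v^2 = 9^2 = 81
v0^2 = 3^2 = 9
v^2 - v0^2 = 81 - 9 = 72
W = (1/2)*4*72 = 144 J

144 J


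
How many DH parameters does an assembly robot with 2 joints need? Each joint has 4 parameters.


Given: 2 joints, 4 DH parameters per joint (d, theta, a, alpha)
Total DH parameters = number_of_joints * 4
Total = 2 * 4
Total = 8

8


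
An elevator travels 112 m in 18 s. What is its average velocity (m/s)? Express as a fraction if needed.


Given: distance d = 112 m, time t = 18 s
Using v = d / t
v = 112 / 18
v = 56/9 m/s

56/9 m/s


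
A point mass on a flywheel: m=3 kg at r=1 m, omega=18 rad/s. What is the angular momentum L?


Given: m = 3 kg, r = 1 m, omega = 18 rad/s
For a point mass: I = m*r^2
I = 3*1^2 = 3*1 = 3
L = I*omega = 3*18
L = 54 kg*m^2/s

54 kg*m^2/s


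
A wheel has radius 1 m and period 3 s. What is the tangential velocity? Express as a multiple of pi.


Given: radius r = 1 m, period T = 3 s
Using v = 2*pi*r / T
v = 2*pi*1 / 3
v = 2*pi / 3
v = 2/3*pi m/s

2/3*pi m/s


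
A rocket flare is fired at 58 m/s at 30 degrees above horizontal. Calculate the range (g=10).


Given: v0 = 58 m/s, theta = 30 deg, g = 10 m/s^2
sin(2*30) = sin(60) = sqrt(3)/2
Using R = v0^2 * sin(2*theta) / g
R = 58^2 * (sqrt(3)/2) / 10
R = 3364 * sqrt(3) / 20
R = 841/5*sqrt(3) m

841/5*sqrt(3) m


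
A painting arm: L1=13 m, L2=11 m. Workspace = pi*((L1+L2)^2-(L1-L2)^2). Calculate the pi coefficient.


Given: L1 = 13, L2 = 11
(L1+L2)^2 = (24)^2 = 576
(L1-L2)^2 = (2)^2 = 4
Difference = 576 - 4 = 572
This equals 4*L1*L2 = 4*13*11 = 572
Workspace area = 572*pi

572


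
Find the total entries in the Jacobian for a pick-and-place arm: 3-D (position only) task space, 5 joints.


Given: task space dimension = 3, joints = 5
Jacobian is a 3 x 5 matrix
Total entries = rows * columns
Total = 3 * 5
Total = 15

15


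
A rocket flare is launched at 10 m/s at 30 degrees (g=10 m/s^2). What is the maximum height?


Given: v0 = 10 m/s, theta = 30 deg, g = 10 m/s^2
sin^2(30) = 1/4
Using H = v0^2 * sin^2(theta) / (2*g)
H = 10^2 * 1/4 / (2*10)
H = 100 * 1/4 / 20
H = 25 / 20
H = 5/4 m

5/4 m


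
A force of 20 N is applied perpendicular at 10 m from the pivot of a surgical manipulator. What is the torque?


Given: F = 20 N, r = 10 m, angle = 90 deg (perpendicular)
Using tau = F * r * sin(90)
sin(90) = 1
tau = 20 * 10 * 1
tau = 200 Nm

200 Nm


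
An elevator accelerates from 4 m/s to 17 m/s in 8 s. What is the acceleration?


Given: initial velocity v0 = 4 m/s, final velocity v = 17 m/s, time t = 8 s
Using a = (v - v0) / t
a = (17 - 4) / 8
a = 13 / 8
a = 13/8 m/s^2

13/8 m/s^2


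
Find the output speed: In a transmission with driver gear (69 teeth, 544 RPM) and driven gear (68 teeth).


Given: N1 = 69 teeth, w1 = 544 RPM, N2 = 68 teeth
Using N1*w1 = N2*w2
w2 = N1*w1 / N2
w2 = 69*544 / 68
w2 = 37536 / 68
w2 = 552 RPM

552 RPM


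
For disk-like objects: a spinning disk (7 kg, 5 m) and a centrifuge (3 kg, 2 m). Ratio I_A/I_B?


Given: M1=7 kg, R1=5 m, M2=3 kg, R2=2 m
For a disk: I = (1/2)*M*R^2, so I_A/I_B = (M1*R1^2)/(M2*R2^2)
M1*R1^2 = 7*25 = 175
M2*R2^2 = 3*4 = 12
I_A/I_B = 175/12 = 175/12

175/12


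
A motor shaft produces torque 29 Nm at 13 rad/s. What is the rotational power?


Given: tau = 29 Nm, omega = 13 rad/s
Using P = tau * omega
P = 29 * 13
P = 377 W

377 W


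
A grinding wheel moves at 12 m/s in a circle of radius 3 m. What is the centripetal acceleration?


Given: v = 12 m/s, r = 3 m
Using a_c = v^2 / r
a_c = 12^2 / 3
a_c = 144 / 3
a_c = 48 m/s^2

48 m/s^2


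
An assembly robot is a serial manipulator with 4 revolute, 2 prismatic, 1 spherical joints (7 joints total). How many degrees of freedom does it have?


Given: serial robot with 4 revolute, 2 prismatic, 1 spherical joints
DOF contribution per joint type: revolute=1, prismatic=1, spherical=3, fixed=0
DOF = 4*1 + 2*1 + 1*3
DOF = 9

9


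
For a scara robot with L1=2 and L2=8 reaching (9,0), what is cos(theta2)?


Given: L1 = 2, L2 = 8, target (x, y) = (9, 0)
Using cos(theta2) = (x^2 + y^2 - L1^2 - L2^2) / (2*L1*L2)
x^2 + y^2 = 9^2 + 0 = 81
L1^2 + L2^2 = 4 + 64 = 68
Numerator = 81 - 68 = 13
Denominator = 2*2*8 = 32
cos(theta2) = 13/32 = 13/32

13/32


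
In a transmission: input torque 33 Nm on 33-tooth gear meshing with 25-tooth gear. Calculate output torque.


Given: N1 = 33, N2 = 25, T1 = 33 Nm
Using T2/T1 = N2/N1
T2 = T1 * N2 / N1
T2 = 33 * 25 / 33
T2 = 825 / 33
T2 = 25 Nm

25 Nm


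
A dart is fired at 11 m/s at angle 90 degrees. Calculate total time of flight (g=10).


Given: v0 = 11 m/s, theta = 90 deg, g = 10 m/s^2
sin(90) = 1
Using T = 2*v0*sin(theta) / g
T = 2*11*1 / 10
T = 22 / 10
T = 11/5 s

11/5 s


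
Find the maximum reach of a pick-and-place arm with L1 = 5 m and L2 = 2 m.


Given: L1 = 5 m, L2 = 2 m
For a 2-link planar arm, max reach = L1 + L2 (fully extended)
Max reach = 5 + 2
Max reach = 7 m

7 m


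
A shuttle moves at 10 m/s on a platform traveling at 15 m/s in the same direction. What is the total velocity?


Given: object velocity = 10 m/s, platform velocity = 15 m/s (same direction)
Using classical velocity addition: v_total = v_object + v_platform
v_total = 10 + 15
v_total = 25 m/s

25 m/s


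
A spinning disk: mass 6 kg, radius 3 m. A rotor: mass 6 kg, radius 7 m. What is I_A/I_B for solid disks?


Given: M1=6 kg, R1=3 m, M2=6 kg, R2=7 m
For a disk: I = (1/2)*M*R^2, so I_A/I_B = (M1*R1^2)/(M2*R2^2)
M1*R1^2 = 6*9 = 54
M2*R2^2 = 6*49 = 294
I_A/I_B = 54/294 = 9/49

9/49


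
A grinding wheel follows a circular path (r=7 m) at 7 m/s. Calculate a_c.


Given: v = 7 m/s, r = 7 m
Using a_c = v^2 / r
a_c = 7^2 / 7
a_c = 49 / 7
a_c = 7 m/s^2

7 m/s^2


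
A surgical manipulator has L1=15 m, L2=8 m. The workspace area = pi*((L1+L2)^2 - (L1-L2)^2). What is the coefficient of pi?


Given: L1 = 15, L2 = 8
(L1+L2)^2 = (23)^2 = 529
(L1-L2)^2 = (7)^2 = 49
Difference = 529 - 49 = 480
This equals 4*L1*L2 = 4*15*8 = 480
Workspace area = 480*pi

480


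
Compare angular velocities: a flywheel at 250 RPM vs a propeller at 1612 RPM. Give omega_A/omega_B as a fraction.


Given: RPM_A = 250, RPM_B = 1612
omega = 2*pi*RPM/60, so omega_A/omega_B = RPM_A / RPM_B
omega_A/omega_B = 250 / 1612
omega_A/omega_B = 125/806

125/806


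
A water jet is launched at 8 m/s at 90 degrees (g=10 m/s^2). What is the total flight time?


Given: v0 = 8 m/s, theta = 90 deg, g = 10 m/s^2
sin(90) = 1
Using T = 2*v0*sin(theta) / g
T = 2*8*1 / 10
T = 16 / 10
T = 8/5 s

8/5 s


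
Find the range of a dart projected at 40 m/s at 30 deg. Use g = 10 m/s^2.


Given: v0 = 40 m/s, theta = 30 deg, g = 10 m/s^2
sin(2*30) = sin(60) = sqrt(3)/2
Using R = v0^2 * sin(2*theta) / g
R = 40^2 * (sqrt(3)/2) / 10
R = 1600 * sqrt(3) / 20
R = 80*sqrt(3) m

80*sqrt(3) m


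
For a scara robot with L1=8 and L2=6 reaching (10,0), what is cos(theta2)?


Given: L1 = 8, L2 = 6, target (x, y) = (10, 0)
Using cos(theta2) = (x^2 + y^2 - L1^2 - L2^2) / (2*L1*L2)
x^2 + y^2 = 10^2 + 0 = 100
L1^2 + L2^2 = 64 + 36 = 100
Numerator = 100 - 100 = 0
Denominator = 2*8*6 = 96
cos(theta2) = 0/96 = 0

0


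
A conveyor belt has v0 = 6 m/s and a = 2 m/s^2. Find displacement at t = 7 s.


Given: v0 = 6 m/s, a = 2 m/s^2, t = 7 s
Using s = v0*t + (1/2)*a*t^2
s = 6*7 + (1/2)*2*7^2
s = 42 + (1/2)*98
s = 42 + 49
s = 91

91 m


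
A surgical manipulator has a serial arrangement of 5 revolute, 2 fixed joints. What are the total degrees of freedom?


Given: serial robot with 5 revolute, 2 fixed joints
DOF contribution per joint type: revolute=1, prismatic=1, spherical=3, fixed=0
DOF = 5*1 + 2*0
DOF = 5

5


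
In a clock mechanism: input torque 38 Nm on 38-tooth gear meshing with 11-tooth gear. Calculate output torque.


Given: N1 = 38, N2 = 11, T1 = 38 Nm
Using T2/T1 = N2/N1
T2 = T1 * N2 / N1
T2 = 38 * 11 / 38
T2 = 418 / 38
T2 = 11 Nm

11 Nm


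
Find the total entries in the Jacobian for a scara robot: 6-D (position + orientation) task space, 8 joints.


Given: task space dimension = 6, joints = 8
Jacobian is a 6 x 8 matrix
Total entries = rows * columns
Total = 6 * 8
Total = 48

48


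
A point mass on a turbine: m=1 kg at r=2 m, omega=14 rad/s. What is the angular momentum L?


Given: m = 1 kg, r = 2 m, omega = 14 rad/s
For a point mass: I = m*r^2
I = 1*2^2 = 1*4 = 4
L = I*omega = 4*14
L = 56 kg*m^2/s

56 kg*m^2/s


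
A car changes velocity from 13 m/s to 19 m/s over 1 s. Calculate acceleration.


Given: initial velocity v0 = 13 m/s, final velocity v = 19 m/s, time t = 1 s
Using a = (v - v0) / t
a = (19 - 13) / 1
a = 6 / 1
a = 6 m/s^2

6 m/s^2


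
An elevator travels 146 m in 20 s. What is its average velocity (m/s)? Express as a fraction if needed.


Given: distance d = 146 m, time t = 20 s
Using v = d / t
v = 146 / 20
v = 73/10 m/s

73/10 m/s


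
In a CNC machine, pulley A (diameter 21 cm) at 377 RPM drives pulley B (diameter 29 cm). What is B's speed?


Given: D1 = 21 cm, w1 = 377 RPM, D2 = 29 cm
Using D1*w1 = D2*w2
w2 = D1*w1 / D2
w2 = 21*377 / 29
w2 = 7917 / 29
w2 = 273 RPM

273 RPM


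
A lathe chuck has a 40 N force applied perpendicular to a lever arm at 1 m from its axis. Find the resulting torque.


Given: F = 40 N, r = 1 m, angle = 90 deg (perpendicular)
Using tau = F * r * sin(90)
sin(90) = 1
tau = 40 * 1 * 1
tau = 40 Nm

40 Nm


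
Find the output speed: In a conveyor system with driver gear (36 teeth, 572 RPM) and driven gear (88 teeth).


Given: N1 = 36 teeth, w1 = 572 RPM, N2 = 88 teeth
Using N1*w1 = N2*w2
w2 = N1*w1 / N2
w2 = 36*572 / 88
w2 = 20592 / 88
w2 = 234 RPM

234 RPM


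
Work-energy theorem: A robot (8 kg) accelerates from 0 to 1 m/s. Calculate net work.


Given: m = 8 kg, v0 = 0 m/s, v = 1 m/s
Using W = (1/2)*m*(v^2 - v0^2)
v^2 = 1^2 = 1
v0^2 = 0^2 = 0
v^2 - v0^2 = 1 - 0 = 1
W = (1/2)*8*1 = 4 J

4 J


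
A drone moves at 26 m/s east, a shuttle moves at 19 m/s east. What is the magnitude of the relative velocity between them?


Given: v_A = 26 m/s east, v_B = 19 m/s east
Both move in the same direction; relative speed = |v_A - v_B|
|26 - 19| = |7|
= 7 m/s

7 m/s


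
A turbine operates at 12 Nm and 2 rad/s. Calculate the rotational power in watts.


Given: tau = 12 Nm, omega = 2 rad/s
Using P = tau * omega
P = 12 * 2
P = 24 W

24 W


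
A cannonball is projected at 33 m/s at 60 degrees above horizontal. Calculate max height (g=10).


Given: v0 = 33 m/s, theta = 60 deg, g = 10 m/s^2
sin^2(60) = 3/4
Using H = v0^2 * sin^2(theta) / (2*g)
H = 33^2 * 3/4 / (2*10)
H = 1089 * 3/4 / 20
H = 3267/4 / 20
H = 3267/80 m

3267/80 m


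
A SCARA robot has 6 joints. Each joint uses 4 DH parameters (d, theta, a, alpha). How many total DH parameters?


Given: 6 joints, 4 DH parameters per joint (d, theta, a, alpha)
Total DH parameters = number_of_joints * 4
Total = 6 * 4
Total = 24

24


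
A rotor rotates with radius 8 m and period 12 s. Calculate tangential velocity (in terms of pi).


Given: radius r = 8 m, period T = 12 s
Using v = 2*pi*r / T
v = 2*pi*8 / 12
v = 16*pi / 12
v = 4/3*pi m/s

4/3*pi m/s


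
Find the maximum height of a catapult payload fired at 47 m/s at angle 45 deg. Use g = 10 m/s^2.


Given: v0 = 47 m/s, theta = 45 deg, g = 10 m/s^2
sin^2(45) = 1/2
Using H = v0^2 * sin^2(theta) / (2*g)
H = 47^2 * 1/2 / (2*10)
H = 2209 * 1/2 / 20
H = 2209/2 / 20
H = 2209/40 m

2209/40 m


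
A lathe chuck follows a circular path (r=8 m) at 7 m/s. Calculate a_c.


Given: v = 7 m/s, r = 8 m
Using a_c = v^2 / r
a_c = 7^2 / 8
a_c = 49 / 8
a_c = 49/8 m/s^2

49/8 m/s^2


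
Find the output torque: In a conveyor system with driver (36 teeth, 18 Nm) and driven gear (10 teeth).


Given: N1 = 36, N2 = 10, T1 = 18 Nm
Using T2/T1 = N2/N1
T2 = T1 * N2 / N1
T2 = 18 * 10 / 36
T2 = 180 / 36
T2 = 5 Nm

5 Nm


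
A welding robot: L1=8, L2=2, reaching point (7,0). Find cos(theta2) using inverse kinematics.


Given: L1 = 8, L2 = 2, target (x, y) = (7, 0)
Using cos(theta2) = (x^2 + y^2 - L1^2 - L2^2) / (2*L1*L2)
x^2 + y^2 = 7^2 + 0 = 49
L1^2 + L2^2 = 64 + 4 = 68
Numerator = 49 - 68 = -19
Denominator = 2*8*2 = 32
cos(theta2) = -19/32 = -19/32

-19/32


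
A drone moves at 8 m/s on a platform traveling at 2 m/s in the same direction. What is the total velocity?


Given: object velocity = 8 m/s, platform velocity = 2 m/s (same direction)
Using classical velocity addition: v_total = v_object + v_platform
v_total = 8 + 2
v_total = 10 m/s

10 m/s


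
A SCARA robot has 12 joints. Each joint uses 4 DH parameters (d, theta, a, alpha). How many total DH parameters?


Given: 12 joints, 4 DH parameters per joint (d, theta, a, alpha)
Total DH parameters = number_of_joints * 4
Total = 12 * 4
Total = 48

48


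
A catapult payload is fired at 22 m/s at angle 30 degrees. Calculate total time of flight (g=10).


Given: v0 = 22 m/s, theta = 30 deg, g = 10 m/s^2
sin(30) = 1/2
Using T = 2*v0*sin(theta) / g
T = 2*22*1/2 / 10
T = 22 / 10
T = 11/5 s

11/5 s


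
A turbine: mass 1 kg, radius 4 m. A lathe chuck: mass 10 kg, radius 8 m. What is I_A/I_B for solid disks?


Given: M1=1 kg, R1=4 m, M2=10 kg, R2=8 m
For a disk: I = (1/2)*M*R^2, so I_A/I_B = (M1*R1^2)/(M2*R2^2)
M1*R1^2 = 1*16 = 16
M2*R2^2 = 10*64 = 640
I_A/I_B = 16/640 = 1/40

1/40


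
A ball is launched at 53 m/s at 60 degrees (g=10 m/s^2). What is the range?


Given: v0 = 53 m/s, theta = 60 deg, g = 10 m/s^2
sin(2*60) = sin(120) = sqrt(3)/2
Using R = v0^2 * sin(2*theta) / g
R = 53^2 * (sqrt(3)/2) / 10
R = 2809 * sqrt(3) / 20
R = 2809/20*sqrt(3) m

2809/20*sqrt(3) m


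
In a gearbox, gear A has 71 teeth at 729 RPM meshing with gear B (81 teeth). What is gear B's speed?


Given: N1 = 71 teeth, w1 = 729 RPM, N2 = 81 teeth
Using N1*w1 = N2*w2
w2 = N1*w1 / N2
w2 = 71*729 / 81
w2 = 51759 / 81
w2 = 639 RPM

639 RPM


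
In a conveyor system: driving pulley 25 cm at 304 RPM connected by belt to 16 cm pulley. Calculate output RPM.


Given: D1 = 25 cm, w1 = 304 RPM, D2 = 16 cm
Using D1*w1 = D2*w2
w2 = D1*w1 / D2
w2 = 25*304 / 16
w2 = 7600 / 16
w2 = 475 RPM

475 RPM


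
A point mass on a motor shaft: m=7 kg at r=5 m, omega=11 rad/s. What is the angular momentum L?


Given: m = 7 kg, r = 5 m, omega = 11 rad/s
For a point mass: I = m*r^2
I = 7*5^2 = 7*25 = 175
L = I*omega = 175*11
L = 1925 kg*m^2/s

1925 kg*m^2/s


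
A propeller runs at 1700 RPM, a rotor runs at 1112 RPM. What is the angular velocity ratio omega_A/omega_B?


Given: RPM_A = 1700, RPM_B = 1112
omega = 2*pi*RPM/60, so omega_A/omega_B = RPM_A / RPM_B
omega_A/omega_B = 1700 / 1112
omega_A/omega_B = 425/278

425/278


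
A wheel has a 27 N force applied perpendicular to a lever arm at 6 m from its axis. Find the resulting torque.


Given: F = 27 N, r = 6 m, angle = 90 deg (perpendicular)
Using tau = F * r * sin(90)
sin(90) = 1
tau = 27 * 6 * 1
tau = 162 Nm

162 Nm


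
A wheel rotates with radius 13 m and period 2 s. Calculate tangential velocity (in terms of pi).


Given: radius r = 13 m, period T = 2 s
Using v = 2*pi*r / T
v = 2*pi*13 / 2
v = 26*pi / 2
v = 13*pi m/s

13*pi m/s


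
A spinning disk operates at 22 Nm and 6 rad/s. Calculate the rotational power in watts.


Given: tau = 22 Nm, omega = 6 rad/s
Using P = tau * omega
P = 22 * 6
P = 132 W

132 W


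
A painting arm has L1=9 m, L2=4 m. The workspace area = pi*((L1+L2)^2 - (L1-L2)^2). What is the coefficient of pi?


Given: L1 = 9, L2 = 4
(L1+L2)^2 = (13)^2 = 169
(L1-L2)^2 = (5)^2 = 25
Difference = 169 - 25 = 144
This equals 4*L1*L2 = 4*9*4 = 144
Workspace area = 144*pi

144


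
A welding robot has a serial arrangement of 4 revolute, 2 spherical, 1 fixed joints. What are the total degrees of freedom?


Given: serial robot with 4 revolute, 2 spherical, 1 fixed joints
DOF contribution per joint type: revolute=1, prismatic=1, spherical=3, fixed=0
DOF = 4*1 + 2*3 + 1*0
DOF = 10

10


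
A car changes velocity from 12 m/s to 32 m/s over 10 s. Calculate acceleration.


Given: initial velocity v0 = 12 m/s, final velocity v = 32 m/s, time t = 10 s
Using a = (v - v0) / t
a = (32 - 12) / 10
a = 20 / 10
a = 2 m/s^2

2 m/s^2


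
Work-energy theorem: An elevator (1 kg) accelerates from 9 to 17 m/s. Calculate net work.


Given: m = 1 kg, v0 = 9 m/s, v = 17 m/s
Using W = (1/2)*m*(v^2 - v0^2)
v^2 = 17^2 = 289
v0^2 = 9^2 = 81
v^2 - v0^2 = 289 - 81 = 208
W = (1/2)*1*208 = 104 J

104 J


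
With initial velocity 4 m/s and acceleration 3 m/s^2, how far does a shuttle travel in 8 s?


Given: v0 = 4 m/s, a = 3 m/s^2, t = 8 s
Using s = v0*t + (1/2)*a*t^2
s = 4*8 + (1/2)*3*8^2
s = 32 + (1/2)*192
s = 32 + 96
s = 128

128 m


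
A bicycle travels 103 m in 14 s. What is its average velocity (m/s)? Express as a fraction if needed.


Given: distance d = 103 m, time t = 14 s
Using v = d / t
v = 103 / 14
v = 103/14 m/s

103/14 m/s


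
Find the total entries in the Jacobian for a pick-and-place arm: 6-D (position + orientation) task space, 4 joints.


Given: task space dimension = 6, joints = 4
Jacobian is a 6 x 4 matrix
Total entries = rows * columns
Total = 6 * 4
Total = 24

24


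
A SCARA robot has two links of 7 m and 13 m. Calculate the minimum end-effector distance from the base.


Given: L1 = 7 m, L2 = 13 m
For a 2-link planar arm, min reach = |L1 - L2| (second link folded back)
Min reach = |7 - 13|
Min reach = 6 m

6 m


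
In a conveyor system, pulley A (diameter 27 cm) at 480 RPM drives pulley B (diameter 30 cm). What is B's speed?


Given: D1 = 27 cm, w1 = 480 RPM, D2 = 30 cm
Using D1*w1 = D2*w2
w2 = D1*w1 / D2
w2 = 27*480 / 30
w2 = 12960 / 30
w2 = 432 RPM

432 RPM


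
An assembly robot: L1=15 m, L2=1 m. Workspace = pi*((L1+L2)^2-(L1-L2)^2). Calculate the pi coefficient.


Given: L1 = 15, L2 = 1
(L1+L2)^2 = (16)^2 = 256
(L1-L2)^2 = (14)^2 = 196
Difference = 256 - 196 = 60
This equals 4*L1*L2 = 4*15*1 = 60
Workspace area = 60*pi

60


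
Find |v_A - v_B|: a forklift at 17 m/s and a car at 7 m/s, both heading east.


Given: v_A = 17 m/s east, v_B = 7 m/s east
Both move in the same direction; relative speed = |v_A - v_B|
|17 - 7| = |10|
= 10 m/s

10 m/s


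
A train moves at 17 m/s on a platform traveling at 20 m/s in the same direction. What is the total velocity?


Given: object velocity = 17 m/s, platform velocity = 20 m/s (same direction)
Using classical velocity addition: v_total = v_object + v_platform
v_total = 17 + 20
v_total = 37 m/s

37 m/s


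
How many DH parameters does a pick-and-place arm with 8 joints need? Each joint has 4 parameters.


Given: 8 joints, 4 DH parameters per joint (d, theta, a, alpha)
Total DH parameters = number_of_joints * 4
Total = 8 * 4
Total = 32

32


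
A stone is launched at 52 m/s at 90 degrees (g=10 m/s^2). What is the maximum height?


Given: v0 = 52 m/s, theta = 90 deg, g = 10 m/s^2
sin^2(90) = 1
Using H = v0^2 * sin^2(theta) / (2*g)
H = 52^2 * 1 / (2*10)
H = 2704 * 1 / 20
H = 2704 / 20
H = 676/5 m

676/5 m


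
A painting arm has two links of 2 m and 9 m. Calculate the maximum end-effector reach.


Given: L1 = 2 m, L2 = 9 m
For a 2-link planar arm, max reach = L1 + L2 (fully extended)
Max reach = 2 + 9
Max reach = 11 m

11 m


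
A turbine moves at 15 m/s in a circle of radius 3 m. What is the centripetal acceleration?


Given: v = 15 m/s, r = 3 m
Using a_c = v^2 / r
a_c = 15^2 / 3
a_c = 225 / 3
a_c = 75 m/s^2

75 m/s^2


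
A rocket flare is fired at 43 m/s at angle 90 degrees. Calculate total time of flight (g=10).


Given: v0 = 43 m/s, theta = 90 deg, g = 10 m/s^2
sin(90) = 1
Using T = 2*v0*sin(theta) / g
T = 2*43*1 / 10
T = 86 / 10
T = 43/5 s

43/5 s


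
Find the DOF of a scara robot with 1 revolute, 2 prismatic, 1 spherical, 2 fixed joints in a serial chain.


Given: serial robot with 1 revolute, 2 prismatic, 1 spherical, 2 fixed joints
DOF contribution per joint type: revolute=1, prismatic=1, spherical=3, fixed=0
DOF = 1*1 + 2*1 + 1*3 + 2*0
DOF = 6

6


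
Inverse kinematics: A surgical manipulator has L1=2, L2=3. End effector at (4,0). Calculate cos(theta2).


Given: L1 = 2, L2 = 3, target (x, y) = (4, 0)
Using cos(theta2) = (x^2 + y^2 - L1^2 - L2^2) / (2*L1*L2)
x^2 + y^2 = 4^2 + 0 = 16
L1^2 + L2^2 = 4 + 9 = 13
Numerator = 16 - 13 = 3
Denominator = 2*2*3 = 12
cos(theta2) = 3/12 = 1/4

1/4


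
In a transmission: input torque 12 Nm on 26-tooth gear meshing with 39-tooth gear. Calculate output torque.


Given: N1 = 26, N2 = 39, T1 = 12 Nm
Using T2/T1 = N2/N1
T2 = T1 * N2 / N1
T2 = 12 * 39 / 26
T2 = 468 / 26
T2 = 18 Nm

18 Nm


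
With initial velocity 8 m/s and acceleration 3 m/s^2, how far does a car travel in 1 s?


Given: v0 = 8 m/s, a = 3 m/s^2, t = 1 s
Using s = v0*t + (1/2)*a*t^2
s = 8*1 + (1/2)*3*1^2
s = 8 + (1/2)*3
s = 8 + 3/2
s = 19/2

19/2 m


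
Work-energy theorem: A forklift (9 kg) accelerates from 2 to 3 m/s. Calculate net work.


Given: m = 9 kg, v0 = 2 m/s, v = 3 m/s
Using W = (1/2)*m*(v^2 - v0^2)
v^2 = 3^2 = 9
v0^2 = 2^2 = 4
v^2 - v0^2 = 9 - 4 = 5
W = (1/2)*9*5 = 45/2 J

45/2 J


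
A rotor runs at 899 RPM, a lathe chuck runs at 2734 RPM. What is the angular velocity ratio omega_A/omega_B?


Given: RPM_A = 899, RPM_B = 2734
omega = 2*pi*RPM/60, so omega_A/omega_B = RPM_A / RPM_B
omega_A/omega_B = 899 / 2734
omega_A/omega_B = 899/2734

899/2734


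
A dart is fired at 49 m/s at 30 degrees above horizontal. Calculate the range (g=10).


Given: v0 = 49 m/s, theta = 30 deg, g = 10 m/s^2
sin(2*30) = sin(60) = sqrt(3)/2
Using R = v0^2 * sin(2*theta) / g
R = 49^2 * (sqrt(3)/2) / 10
R = 2401 * sqrt(3) / 20
R = 2401/20*sqrt(3) m

2401/20*sqrt(3) m


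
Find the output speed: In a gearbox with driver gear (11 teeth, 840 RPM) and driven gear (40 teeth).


Given: N1 = 11 teeth, w1 = 840 RPM, N2 = 40 teeth
Using N1*w1 = N2*w2
w2 = N1*w1 / N2
w2 = 11*840 / 40
w2 = 9240 / 40
w2 = 231 RPM

231 RPM


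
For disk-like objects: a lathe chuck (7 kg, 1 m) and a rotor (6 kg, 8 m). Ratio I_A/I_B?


Given: M1=7 kg, R1=1 m, M2=6 kg, R2=8 m
For a disk: I = (1/2)*M*R^2, so I_A/I_B = (M1*R1^2)/(M2*R2^2)
M1*R1^2 = 7*1 = 7
M2*R2^2 = 6*64 = 384
I_A/I_B = 7/384 = 7/384

7/384


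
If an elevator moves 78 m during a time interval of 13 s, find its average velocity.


Given: distance d = 78 m, time t = 13 s
Using v = d / t
v = 78 / 13
v = 6 m/s

6 m/s


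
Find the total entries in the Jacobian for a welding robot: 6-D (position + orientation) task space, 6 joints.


Given: task space dimension = 6, joints = 6
Jacobian is a 6 x 6 matrix
Total entries = rows * columns
Total = 6 * 6
Total = 36

36


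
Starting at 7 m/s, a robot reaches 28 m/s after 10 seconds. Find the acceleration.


Given: initial velocity v0 = 7 m/s, final velocity v = 28 m/s, time t = 10 s
Using a = (v - v0) / t
a = (28 - 7) / 10
a = 21 / 10
a = 21/10 m/s^2

21/10 m/s^2


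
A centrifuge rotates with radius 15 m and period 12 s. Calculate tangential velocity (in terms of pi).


Given: radius r = 15 m, period T = 12 s
Using v = 2*pi*r / T
v = 2*pi*15 / 12
v = 30*pi / 12
v = 5/2*pi m/s

5/2*pi m/s


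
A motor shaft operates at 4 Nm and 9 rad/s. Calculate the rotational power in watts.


Given: tau = 4 Nm, omega = 9 rad/s
Using P = tau * omega
P = 4 * 9
P = 36 W

36 W


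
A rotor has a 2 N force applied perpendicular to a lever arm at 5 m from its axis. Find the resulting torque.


Given: F = 2 N, r = 5 m, angle = 90 deg (perpendicular)
Using tau = F * r * sin(90)
sin(90) = 1
tau = 2 * 5 * 1
tau = 10 Nm

10 Nm


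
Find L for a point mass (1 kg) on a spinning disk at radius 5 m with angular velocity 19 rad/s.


Given: m = 1 kg, r = 5 m, omega = 19 rad/s
For a point mass: I = m*r^2
I = 1*5^2 = 1*25 = 25
L = I*omega = 25*19
L = 475 kg*m^2/s

475 kg*m^2/s


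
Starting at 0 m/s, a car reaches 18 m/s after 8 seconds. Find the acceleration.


Given: initial velocity v0 = 0 m/s, final velocity v = 18 m/s, time t = 8 s
Using a = (v - v0) / t
a = (18 - 0) / 8
a = 18 / 8
a = 9/4 m/s^2

9/4 m/s^2


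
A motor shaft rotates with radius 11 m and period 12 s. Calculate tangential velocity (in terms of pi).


Given: radius r = 11 m, period T = 12 s
Using v = 2*pi*r / T
v = 2*pi*11 / 12
v = 22*pi / 12
v = 11/6*pi m/s

11/6*pi m/s


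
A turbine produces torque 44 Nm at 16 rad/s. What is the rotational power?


Given: tau = 44 Nm, omega = 16 rad/s
Using P = tau * omega
P = 44 * 16
P = 704 W

704 W


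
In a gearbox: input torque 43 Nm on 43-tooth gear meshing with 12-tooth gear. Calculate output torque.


Given: N1 = 43, N2 = 12, T1 = 43 Nm
Using T2/T1 = N2/N1
T2 = T1 * N2 / N1
T2 = 43 * 12 / 43
T2 = 516 / 43
T2 = 12 Nm

12 Nm


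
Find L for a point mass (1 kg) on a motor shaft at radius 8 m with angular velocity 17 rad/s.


Given: m = 1 kg, r = 8 m, omega = 17 rad/s
For a point mass: I = m*r^2
I = 1*8^2 = 1*64 = 64
L = I*omega = 64*17
L = 1088 kg*m^2/s

1088 kg*m^2/s


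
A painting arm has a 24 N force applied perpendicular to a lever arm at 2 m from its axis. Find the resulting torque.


Given: F = 24 N, r = 2 m, angle = 90 deg (perpendicular)
Using tau = F * r * sin(90)
sin(90) = 1
tau = 24 * 2 * 1
tau = 48 Nm

48 Nm


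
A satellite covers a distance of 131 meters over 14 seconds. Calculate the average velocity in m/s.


Given: distance d = 131 m, time t = 14 s
Using v = d / t
v = 131 / 14
v = 131/14 m/s

131/14 m/s


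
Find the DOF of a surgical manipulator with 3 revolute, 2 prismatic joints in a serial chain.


Given: serial robot with 3 revolute, 2 prismatic joints
DOF contribution per joint type: revolute=1, prismatic=1, spherical=3, fixed=0
DOF = 3*1 + 2*1
DOF = 5

5
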